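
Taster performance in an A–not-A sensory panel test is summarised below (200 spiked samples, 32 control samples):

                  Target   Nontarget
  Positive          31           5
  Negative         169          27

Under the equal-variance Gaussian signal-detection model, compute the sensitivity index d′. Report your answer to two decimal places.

H = 31/200 = 0.1550
FA = 5/32 = 0.1562
z(0.1550) = -1.0152, z(0.1562) = -1.0102
d' = z(H) − z(FA) = -1.0152 − (-1.0102) = -0.0050

d′ = -0.01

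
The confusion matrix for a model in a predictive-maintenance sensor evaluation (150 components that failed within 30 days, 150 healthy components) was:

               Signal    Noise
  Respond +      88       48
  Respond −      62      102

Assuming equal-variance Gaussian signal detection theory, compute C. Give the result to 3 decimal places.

H = 88/150 = 0.5867
FA = 48/150 = 0.3200
Φ⁻¹(H) = Φ⁻¹(0.5867) = 0.2191
Φ⁻¹(FA) = Φ⁻¹(0.3200) = -0.4677
c = −½·[z(H) + z(FA)] = −0.5 × (0.2191 + (-0.4677)) = 0.1243
c > 0: the model has a conservative response bias.

C = 0.124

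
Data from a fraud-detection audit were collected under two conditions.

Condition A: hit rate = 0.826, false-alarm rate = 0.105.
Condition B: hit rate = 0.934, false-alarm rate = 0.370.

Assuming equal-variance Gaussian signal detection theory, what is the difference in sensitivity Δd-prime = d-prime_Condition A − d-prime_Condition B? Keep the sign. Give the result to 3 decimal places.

Δd-prime = 0.354

Condition A: z(0.826) = 0.9385, z(0.105) = -1.2536, d' = 2.1921
Condition B: z(0.934) = 1.5063, z(0.370) = -0.3319, d' = 1.8382
Δd' = d'_Condition A − d'_Condition B = 2.1921 − 1.8382 = 0.3539
Condition A has the higher sensitivity.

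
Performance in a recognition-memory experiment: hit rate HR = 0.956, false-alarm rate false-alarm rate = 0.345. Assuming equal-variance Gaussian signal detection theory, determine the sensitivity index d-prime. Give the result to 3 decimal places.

d-prime = 2.105

z(H) = 1.7060
z(FA) = -0.3989
d' = z(H) − z(FA) = 1.7060 − (-0.3989) = 2.1049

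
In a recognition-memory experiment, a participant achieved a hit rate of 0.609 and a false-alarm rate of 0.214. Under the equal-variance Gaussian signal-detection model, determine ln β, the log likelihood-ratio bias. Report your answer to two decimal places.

Φ⁻¹(0.609) = 0.277, Φ⁻¹(0.214) = -0.793
ln β = −½·[z(H)² − z(FA)²] = −0.5 × (0.077 − 0.629) = 0.276

ln β = 0.28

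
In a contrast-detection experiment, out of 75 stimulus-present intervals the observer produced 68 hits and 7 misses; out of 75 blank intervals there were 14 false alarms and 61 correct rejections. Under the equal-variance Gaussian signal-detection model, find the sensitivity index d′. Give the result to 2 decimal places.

H = 68/75 = 0.9067
FA = 14/75 = 0.1867
z(H) = z(0.9067) = 1.3207
z(FA) = z(0.1867) = -0.8901
d' = z(H) − z(FA) = 1.3207 − (-0.8901) = 2.2108

d′ = 2.21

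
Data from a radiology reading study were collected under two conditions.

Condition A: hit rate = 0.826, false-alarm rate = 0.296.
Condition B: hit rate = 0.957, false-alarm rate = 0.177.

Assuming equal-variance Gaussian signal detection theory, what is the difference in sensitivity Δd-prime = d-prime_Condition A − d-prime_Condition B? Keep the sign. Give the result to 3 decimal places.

Condition A: z(0.826) = 0.9385, z(0.296) = -0.5359, d' = 1.4744
Condition B: z(0.957) = 1.7169, z(0.177) = -0.9269, d' = 2.6438
Δd' = d'_Condition A − d'_Condition B = 1.4744 − 2.6438 = -1.1694
Condition B has the higher sensitivity.

Δd-prime = -1.169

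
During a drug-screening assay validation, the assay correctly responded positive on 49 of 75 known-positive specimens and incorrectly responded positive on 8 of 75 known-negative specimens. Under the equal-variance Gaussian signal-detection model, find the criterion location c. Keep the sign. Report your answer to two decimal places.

H = 49/75 = 0.6533
FA = 8/75 = 0.1067
Φ⁻¹(H) = 0.394
Φ⁻¹(FA) = -1.244
c = −½·[z(H) + z(FA)] = −0.5 × (0.394 + (-1.244)) = 0.425
c > 0: the assay has a conservative response bias.

c = 0.43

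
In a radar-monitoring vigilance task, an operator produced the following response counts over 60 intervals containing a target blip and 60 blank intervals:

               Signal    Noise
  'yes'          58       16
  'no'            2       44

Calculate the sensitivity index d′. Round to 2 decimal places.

d′ = 2.46

H = 58/60 = 0.9667
FA = 16/60 = 0.2667
z(0.9667) = 1.8344, z(0.2667) = -0.6228
d' = z(H) − z(FA) = 1.8344 − (-0.6228) = 2.4572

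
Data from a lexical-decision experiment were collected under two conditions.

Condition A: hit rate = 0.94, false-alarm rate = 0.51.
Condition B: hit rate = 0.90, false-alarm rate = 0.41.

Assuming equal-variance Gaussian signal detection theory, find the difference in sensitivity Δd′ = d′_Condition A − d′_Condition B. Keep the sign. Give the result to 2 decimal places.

Δd′ = 0.02

Condition A: z(0.94) = 1.555, z(0.51) = 0.025, d' = 1.530
Condition B: z(0.90) = 1.282, z(0.41) = -0.228, d' = 1.510
Δd' = d'_Condition A − d'_Condition B = 1.530 − 1.510 = 0.020
Condition A has the higher sensitivity.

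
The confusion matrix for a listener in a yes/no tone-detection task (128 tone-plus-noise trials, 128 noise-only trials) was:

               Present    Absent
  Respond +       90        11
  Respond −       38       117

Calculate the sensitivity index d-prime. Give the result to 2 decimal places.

d-prime = 1.90

H = 90/128 = 0.7031
FA = 11/128 = 0.0859
z(H) = 0.533
z(FA) = -1.366
d' = z(H) − z(FA) = 0.533 − (-1.366) = 1.899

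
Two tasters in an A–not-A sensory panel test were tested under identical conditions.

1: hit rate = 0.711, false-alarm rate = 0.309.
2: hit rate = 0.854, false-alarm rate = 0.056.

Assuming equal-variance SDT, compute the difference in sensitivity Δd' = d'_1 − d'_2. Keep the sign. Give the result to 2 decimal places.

Δd' = -1.59

1: z(0.711) = 0.556, z(0.309) = -0.499, d' = 1.055
2: z(0.854) = 1.054, z(0.056) = -1.589, d' = 2.643
Δd' = d'_1 − d'_2 = 1.055 − 2.643 = -1.588
2 has the higher sensitivity.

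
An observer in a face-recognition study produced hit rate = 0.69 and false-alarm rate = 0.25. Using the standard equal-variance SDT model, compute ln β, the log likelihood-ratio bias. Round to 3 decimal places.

z(H) = 0.4959
z(FA) = -0.6745
ln β = −½·[z(H)² − z(FA)²] = −0.5 × (0.2459 − 0.4550) = 0.10455

ln β = 0.105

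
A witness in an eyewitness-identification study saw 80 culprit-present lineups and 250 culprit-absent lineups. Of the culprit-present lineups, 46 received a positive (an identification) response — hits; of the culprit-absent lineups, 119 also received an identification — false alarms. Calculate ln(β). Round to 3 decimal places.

ln β = -0.016

H = 46/80 = 0.5750
FA = 119/250 = 0.4760
z(H) = z(0.5750) = 0.1891
z(FA) = z(0.4760) = -0.0602
ln β = −½·[z(H)² − z(FA)²] = −0.5 × (0.0358 − 0.0036) = -0.0161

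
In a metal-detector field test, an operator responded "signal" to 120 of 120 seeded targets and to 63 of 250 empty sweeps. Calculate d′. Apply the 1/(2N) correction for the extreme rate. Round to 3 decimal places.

The hit rate is 120/120 = 1, so apply the 1/(2N) correction: H → 1 − 1/(2·120) = 0.99583.
z(H) = z(0.99583) = 2.6380
z(FA) = z(0.25200) = -0.6682
d' = 2.6380 − (-0.6682) = 3.3062

d′ = 3.306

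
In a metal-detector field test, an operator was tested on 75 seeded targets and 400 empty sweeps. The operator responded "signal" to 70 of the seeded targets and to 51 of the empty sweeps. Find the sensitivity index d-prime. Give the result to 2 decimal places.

d-prime = 2.64

H = 70/75 = 0.9333
FA = 51/400 = 0.1275
Φ⁻¹(H) = Φ⁻¹(0.9333) = 1.5008
Φ⁻¹(FA) = Φ⁻¹(0.1275) = -1.1383
d' = z(H) − z(FA) = 1.5008 − (-1.1383) = 2.6391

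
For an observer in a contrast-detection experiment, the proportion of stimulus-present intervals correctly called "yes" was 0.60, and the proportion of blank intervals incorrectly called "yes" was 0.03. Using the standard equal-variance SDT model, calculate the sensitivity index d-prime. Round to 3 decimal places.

z(H) = z(0.60) = 0.2533
z(FA) = z(0.03) = -1.8808
d' = z(H) − z(FA) = 0.2533 − (-1.8808) = 2.1341

d-prime = 2.134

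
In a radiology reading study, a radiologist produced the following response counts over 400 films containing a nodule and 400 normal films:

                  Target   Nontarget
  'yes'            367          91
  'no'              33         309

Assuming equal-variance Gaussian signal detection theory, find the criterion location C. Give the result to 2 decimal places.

H = 367/400 = 0.9175
FA = 91/400 = 0.2275
Φ⁻¹(H) = 1.3885
Φ⁻¹(FA) = -0.7471
c = −½·[z(H) + z(FA)] = −0.5 × (1.3885 + (-0.7471)) = -0.3207
c < 0: the radiologist has a liberal response bias.

C = -0.32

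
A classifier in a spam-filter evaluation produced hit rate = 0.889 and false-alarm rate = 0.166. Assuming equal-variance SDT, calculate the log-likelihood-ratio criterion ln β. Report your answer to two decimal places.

ln β = -0.28

z(0.889) = 1.221, z(0.166) = -0.970
ln β = −½·[z(H)² − z(FA)²] = −0.5 × (1.491 − 0.941) = -0.275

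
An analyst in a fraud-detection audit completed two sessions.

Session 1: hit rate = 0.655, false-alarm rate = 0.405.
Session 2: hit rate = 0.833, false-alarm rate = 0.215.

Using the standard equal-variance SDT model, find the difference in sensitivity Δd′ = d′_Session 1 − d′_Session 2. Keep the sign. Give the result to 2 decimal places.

Session 1: z(0.655) = 0.399, z(0.405) = -0.240, d' = 0.639
Session 2: z(0.833) = 0.966, z(0.215) = -0.789, d' = 1.755
Δd' = d'_Session 1 − d'_Session 2 = 0.639 − 1.755 = -1.116
Session 2 has the higher sensitivity.

Δd′ = -1.12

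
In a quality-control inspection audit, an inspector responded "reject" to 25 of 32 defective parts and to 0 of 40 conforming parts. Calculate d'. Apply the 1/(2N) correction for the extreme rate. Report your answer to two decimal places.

d' = 3.02

The false-alarm rate is 0/40 = 0, so apply the 1/(2N) correction: FA → 1/(2·40) = 0.01250.
z(H) = z(0.78125) = 0.776
z(FA) = z(0.01250) = -2.241
d' = 0.776 − (-2.241) = 3.017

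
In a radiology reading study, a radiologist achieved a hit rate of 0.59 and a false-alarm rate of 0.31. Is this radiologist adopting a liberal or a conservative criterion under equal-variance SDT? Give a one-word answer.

z(H) = 0.228, z(FA) = -0.496
c = −½·(z(H) + z(FA)) = 0.134
c > 0 → conservative criterion (biased toward responding “no”).

conservative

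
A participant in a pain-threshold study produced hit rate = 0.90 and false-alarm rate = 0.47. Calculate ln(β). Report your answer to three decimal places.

z(H) = z(0.90) = 1.2816
z(FA) = z(0.47) = -0.0753
ln β = −½·[z(H)² − z(FA)²] = −0.5 × (1.6425 − 0.0057) = -0.8184

ln β = -0.818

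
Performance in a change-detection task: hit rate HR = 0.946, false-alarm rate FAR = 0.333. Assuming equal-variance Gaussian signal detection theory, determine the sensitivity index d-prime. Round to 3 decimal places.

d-prime = 2.039

z(H) = 1.6072
z(FA) = -0.4316
d' = z(H) − z(FA) = 1.6072 − (-0.4316) = 2.0388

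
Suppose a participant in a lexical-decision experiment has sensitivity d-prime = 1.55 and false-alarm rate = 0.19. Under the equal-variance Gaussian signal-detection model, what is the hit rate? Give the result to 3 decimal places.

z(false-alarm rate) = z(0.19) = -0.8779
z(H) = z(FA) + d' = -0.8779 + 1.55 = 0.6721
hit rate = Φ(0.6721) = 0.7492

hit rate = 0.749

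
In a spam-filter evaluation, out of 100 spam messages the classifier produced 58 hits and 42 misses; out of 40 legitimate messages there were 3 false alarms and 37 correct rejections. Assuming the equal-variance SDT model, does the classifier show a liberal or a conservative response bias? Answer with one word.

z(H) = 0.202, z(FA) = -1.440
c = −½·(z(H) + z(FA)) = 0.619
c > 0 → conservative criterion (biased toward responding “no”).

conservative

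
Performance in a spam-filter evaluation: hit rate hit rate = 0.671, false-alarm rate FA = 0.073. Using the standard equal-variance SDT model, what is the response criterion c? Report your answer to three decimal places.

z(0.671) = 0.4427, z(0.073) = -1.4538
c = −½·[z(H) + z(FA)] = −0.5 × (0.4427 + (-1.4538)) = 0.50555

c = 0.506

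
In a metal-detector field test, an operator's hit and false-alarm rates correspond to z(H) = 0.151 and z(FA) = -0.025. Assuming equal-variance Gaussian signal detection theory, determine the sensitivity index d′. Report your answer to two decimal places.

d' = z(H) − z(FA) = 0.151 − (-0.025) = 0.176

d′ = 0.18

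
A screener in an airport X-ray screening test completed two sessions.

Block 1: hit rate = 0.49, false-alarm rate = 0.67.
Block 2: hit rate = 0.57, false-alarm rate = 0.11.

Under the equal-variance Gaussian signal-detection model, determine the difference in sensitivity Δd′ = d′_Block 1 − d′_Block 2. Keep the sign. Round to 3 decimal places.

Δd′ = -1.868

Block 1: z(0.49) = -0.0251, z(0.67) = 0.4399, d' = -0.4650
Block 2: z(0.57) = 0.1764, z(0.11) = -1.2265, d' = 1.4029
Δd' = d'_Block 1 − d'_Block 2 = -0.4650 − 1.4029 = -1.8679
Block 2 has the higher sensitivity.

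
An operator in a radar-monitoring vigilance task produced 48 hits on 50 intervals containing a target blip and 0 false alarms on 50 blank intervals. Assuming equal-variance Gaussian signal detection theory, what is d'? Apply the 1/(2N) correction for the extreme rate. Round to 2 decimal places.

The false-alarm rate is 0/50 = 0, so apply the 1/(2N) correction: FA → 1/(2·50) = 0.01000.
z(H) = z(0.96000) = 1.751
z(FA) = z(0.01000) = -2.326
d' = 1.751 − (-2.326) = 4.077

d' = 4.08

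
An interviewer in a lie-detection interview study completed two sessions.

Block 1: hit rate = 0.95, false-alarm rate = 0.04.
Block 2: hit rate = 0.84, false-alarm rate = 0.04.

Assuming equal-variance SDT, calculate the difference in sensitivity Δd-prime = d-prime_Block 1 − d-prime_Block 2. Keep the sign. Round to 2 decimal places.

Block 1: z(0.95) = 1.645, z(0.04) = -1.751, d' = 3.396
Block 2: z(0.84) = 0.994, z(0.04) = -1.751, d' = 2.745
Δd' = d'_Block 1 − d'_Block 2 = 3.396 − 2.745 = 0.651
Block 1 has the higher sensitivity.

Δd-prime = 0.65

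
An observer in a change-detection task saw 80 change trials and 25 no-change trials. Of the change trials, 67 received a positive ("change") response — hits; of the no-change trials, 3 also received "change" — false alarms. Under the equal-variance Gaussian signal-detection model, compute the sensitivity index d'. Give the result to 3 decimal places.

H = 67/80 = 0.8375
FA = 3/25 = 0.1200
z(0.8375) = 0.9842, z(0.1200) = -1.1750
d' = z(H) − z(FA) = 0.9842 − (-1.1750) = 2.1592

d' = 2.159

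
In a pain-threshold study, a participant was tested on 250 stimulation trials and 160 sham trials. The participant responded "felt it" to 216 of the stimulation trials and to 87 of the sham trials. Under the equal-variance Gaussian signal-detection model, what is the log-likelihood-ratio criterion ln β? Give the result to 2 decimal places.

H = 216/250 = 0.8640
FA = 87/160 = 0.5437
Φ⁻¹(0.8640) = 1.098, Φ⁻¹(0.5437) = 0.110
ln β = −½·[z(H)² − z(FA)²] = −0.5 × (1.206 − 0.012) = -0.597

ln β = -0.60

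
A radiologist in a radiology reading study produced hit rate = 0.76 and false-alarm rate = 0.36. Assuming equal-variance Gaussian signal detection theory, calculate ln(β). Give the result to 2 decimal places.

z(H) = z(0.76) = 0.706
z(FA) = z(0.36) = -0.358
ln β = −½·[z(H)² − z(FA)²] = −0.5 × (0.498 − 0.128) = -0.185

ln β = -0.19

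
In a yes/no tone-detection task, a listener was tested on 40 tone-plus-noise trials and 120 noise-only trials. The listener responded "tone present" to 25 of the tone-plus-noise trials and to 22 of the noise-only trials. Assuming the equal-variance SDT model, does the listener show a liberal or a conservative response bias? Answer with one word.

conservative

z(H) = 0.319, z(FA) = -0.903
c = −½·(z(H) + z(FA)) = 0.292
c > 0 → conservative criterion (biased toward responding “no”).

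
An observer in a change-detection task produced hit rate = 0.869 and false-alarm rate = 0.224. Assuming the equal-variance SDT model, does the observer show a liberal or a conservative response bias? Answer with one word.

z(H) = 1.122, z(FA) = -0.759
c = −½·(z(H) + z(FA)) = -0.1815
c < 0 → liberal criterion (biased toward responding “yes”).

liberal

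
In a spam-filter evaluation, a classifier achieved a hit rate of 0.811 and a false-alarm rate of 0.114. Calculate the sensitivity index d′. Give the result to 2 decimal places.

d′ = 2.09

z(0.811) = 0.8816, z(0.114) = -1.2055
d' = z(H) − z(FA) = 0.8816 − (-1.2055) = 2.0871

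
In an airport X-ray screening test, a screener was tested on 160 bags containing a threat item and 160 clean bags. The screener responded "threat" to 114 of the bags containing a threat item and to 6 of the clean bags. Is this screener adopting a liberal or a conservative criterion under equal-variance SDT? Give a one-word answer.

z(H) = 0.561, z(FA) = -1.780
c = −½·(z(H) + z(FA)) = 0.6095
c > 0 → conservative criterion (biased toward responding “no”).

conservative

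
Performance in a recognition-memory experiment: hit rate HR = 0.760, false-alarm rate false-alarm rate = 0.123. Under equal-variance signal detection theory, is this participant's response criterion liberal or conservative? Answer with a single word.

conservative

z(H) = 0.706, z(FA) = -1.160
c = −½·(z(H) + z(FA)) = 0.227
c > 0 → conservative criterion (biased toward responding “no”).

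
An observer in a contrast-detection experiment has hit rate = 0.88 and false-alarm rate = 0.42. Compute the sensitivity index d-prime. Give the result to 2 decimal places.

z(H) = 1.175
z(FA) = -0.202
d' = z(H) − z(FA) = 1.175 − (-0.202) = 1.377

d-prime = 1.38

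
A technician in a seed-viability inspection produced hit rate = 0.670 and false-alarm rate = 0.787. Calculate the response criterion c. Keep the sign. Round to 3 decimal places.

c = -0.618

z(0.670) = 0.4399, z(0.787) = 0.7961
c = −½·[z(H) + z(FA)] = −0.5 × (0.4399 + 0.7961) = -0.6180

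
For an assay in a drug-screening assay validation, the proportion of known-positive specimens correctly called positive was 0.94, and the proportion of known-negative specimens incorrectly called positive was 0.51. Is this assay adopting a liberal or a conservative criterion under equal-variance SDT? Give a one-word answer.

liberal

z(H) = 1.555, z(FA) = 0.025
c = −½·(z(H) + z(FA)) = -0.790
c < 0 → liberal criterion (biased toward responding “yes”).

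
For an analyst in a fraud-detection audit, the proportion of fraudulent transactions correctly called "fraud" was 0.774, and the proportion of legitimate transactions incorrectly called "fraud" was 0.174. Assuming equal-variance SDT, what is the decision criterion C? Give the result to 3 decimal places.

C = 0.093

z(H) = z(0.774) = 0.7521
z(FA) = z(0.174) = -0.9385
c = −½·[z(H) + z(FA)] = −0.5 × (0.7521 + (-0.9385)) = 0.0932
c > 0: the analyst has a conservative response bias.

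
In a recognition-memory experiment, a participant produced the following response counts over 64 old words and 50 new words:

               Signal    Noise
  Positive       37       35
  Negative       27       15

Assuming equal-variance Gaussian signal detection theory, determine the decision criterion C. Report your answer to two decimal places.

C = -0.36

H = 37/64 = 0.5781
FA = 35/50 = 0.7000
z(0.5781) = 0.1970, z(0.7000) = 0.5244
c = −½·[z(H) + z(FA)] = −0.5 × (0.1970 + 0.5244) = -0.3607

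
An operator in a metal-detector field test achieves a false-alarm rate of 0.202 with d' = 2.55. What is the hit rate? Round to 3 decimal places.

hit rate = 0.957

z(false-alarm rate) = z(0.202) = -0.8345
z(H) = z(FA) + d' = -0.8345 + 2.55 = 1.7155
hit rate = Φ(1.7155) = 0.9569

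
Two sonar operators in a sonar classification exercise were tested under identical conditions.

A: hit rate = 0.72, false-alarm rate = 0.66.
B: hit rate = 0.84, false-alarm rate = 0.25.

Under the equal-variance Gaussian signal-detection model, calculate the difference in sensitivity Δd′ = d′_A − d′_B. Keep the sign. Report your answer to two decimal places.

Δd′ = -1.50

A: z(0.72) = 0.583, z(0.66) = 0.412, d' = 0.171
B: z(0.84) = 0.994, z(0.25) = -0.674, d' = 1.668
Δd' = d'_A − d'_B = 0.171 − 1.668 = -1.497
B has the higher sensitivity.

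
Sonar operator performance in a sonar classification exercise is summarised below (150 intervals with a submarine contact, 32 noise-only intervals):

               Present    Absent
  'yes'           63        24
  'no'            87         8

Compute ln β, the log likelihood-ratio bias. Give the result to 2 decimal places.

H = 63/150 = 0.4200
FA = 24/32 = 0.7500
z(H) = -0.202
z(FA) = 0.674
ln β = −½·[z(H)² − z(FA)²] = −0.5 × (0.041 − 0.454) = 0.2065

ln β = 0.21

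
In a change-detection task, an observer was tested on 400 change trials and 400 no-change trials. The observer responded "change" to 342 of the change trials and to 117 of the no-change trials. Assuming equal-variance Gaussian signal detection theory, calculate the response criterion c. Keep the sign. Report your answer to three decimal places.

H = 342/400 = 0.8550
FA = 117/400 = 0.2925
Φ⁻¹(0.8550) = 1.0581, Φ⁻¹(0.2925) = -0.5461
c = −½·[z(H) + z(FA)] = −0.5 × (1.0581 + (-0.5461)) = -0.2560

c = -0.256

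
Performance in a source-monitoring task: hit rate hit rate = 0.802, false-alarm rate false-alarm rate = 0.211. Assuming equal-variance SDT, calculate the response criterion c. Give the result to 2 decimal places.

c = -0.02

z(0.802) = 0.849, z(0.211) = -0.803
c = −½·[z(H) + z(FA)] = −0.5 × (0.849 + (-0.803)) = -0.023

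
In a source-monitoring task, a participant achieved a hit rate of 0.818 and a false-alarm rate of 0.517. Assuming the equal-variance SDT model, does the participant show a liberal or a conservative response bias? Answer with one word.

liberal

z(H) = 0.908, z(FA) = 0.043
c = −½·(z(H) + z(FA)) = -0.4755
c < 0 → liberal criterion (biased toward responding “yes”).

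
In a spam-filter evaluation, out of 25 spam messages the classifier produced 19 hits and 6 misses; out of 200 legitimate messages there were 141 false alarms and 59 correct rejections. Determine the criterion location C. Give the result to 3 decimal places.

H = 19/25 = 0.7600
FA = 141/200 = 0.7050
z(H) = z(0.7600) = 0.7063
z(FA) = z(0.7050) = 0.5388
c = −½·[z(H) + z(FA)] = −0.5 × (0.7063 + 0.5388) = -0.62255
c < 0: the classifier has a liberal response bias.

C = -0.623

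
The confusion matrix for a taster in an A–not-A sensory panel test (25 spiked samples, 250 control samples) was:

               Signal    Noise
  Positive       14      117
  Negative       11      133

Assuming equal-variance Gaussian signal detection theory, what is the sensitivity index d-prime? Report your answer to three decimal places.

d-prime = 0.231

H = 14/25 = 0.5600
FA = 117/250 = 0.4680
Φ⁻¹(0.5600) = 0.1510, Φ⁻¹(0.4680) = -0.0803
d' = z(H) − z(FA) = 0.1510 − (-0.0803) = 0.2313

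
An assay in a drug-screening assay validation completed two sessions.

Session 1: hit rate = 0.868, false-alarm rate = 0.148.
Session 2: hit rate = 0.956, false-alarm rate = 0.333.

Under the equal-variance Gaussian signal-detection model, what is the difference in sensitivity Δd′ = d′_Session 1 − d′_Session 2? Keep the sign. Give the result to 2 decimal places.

Session 1: z(0.868) = 1.117, z(0.148) = -1.045, d' = 2.162
Session 2: z(0.956) = 1.706, z(0.333) = -0.432, d' = 2.138
Δd' = d'_Session 1 − d'_Session 2 = 2.162 − 2.138 = 0.024
Session 1 has the higher sensitivity.

Δd′ = 0.02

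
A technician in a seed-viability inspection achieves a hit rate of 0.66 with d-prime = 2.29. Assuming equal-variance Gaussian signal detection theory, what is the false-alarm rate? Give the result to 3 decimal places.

false-alarm rate = 0.030

z(hit rate) = z(0.66) = 0.4125
z(FA) = z(H) − d' = 0.4125 − 2.29 = -1.8775
false-alarm rate = Φ(-1.8775) = 0.0302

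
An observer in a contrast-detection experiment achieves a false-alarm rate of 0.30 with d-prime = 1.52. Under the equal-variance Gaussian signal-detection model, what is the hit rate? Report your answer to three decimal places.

hit rate = 0.840

z(false-alarm rate) = z(0.30) = -0.5244
z(H) = z(FA) + d' = -0.5244 + 1.52 = 0.9956
hit rate = Φ(0.9956) = 0.8403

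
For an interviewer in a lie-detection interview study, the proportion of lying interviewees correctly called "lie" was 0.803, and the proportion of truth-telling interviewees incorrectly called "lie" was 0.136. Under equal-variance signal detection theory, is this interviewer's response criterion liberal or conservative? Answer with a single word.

z(H) = 0.852, z(FA) = -1.098
c = −½·(z(H) + z(FA)) = 0.123
c > 0 → conservative criterion (biased toward responding “no”).

conservative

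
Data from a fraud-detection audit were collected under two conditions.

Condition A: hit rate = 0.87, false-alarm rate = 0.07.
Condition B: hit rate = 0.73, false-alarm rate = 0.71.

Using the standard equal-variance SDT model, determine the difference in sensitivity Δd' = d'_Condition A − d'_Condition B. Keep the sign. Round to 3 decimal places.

Δd' = 2.543

Condition A: z(0.87) = 1.1264, z(0.07) = -1.4758, d' = 2.6022
Condition B: z(0.73) = 0.6128, z(0.71) = 0.5534, d' = 0.0594
Δd' = d'_Condition A − d'_Condition B = 2.6022 − 0.0594 = 2.5428
Condition A has the higher sensitivity.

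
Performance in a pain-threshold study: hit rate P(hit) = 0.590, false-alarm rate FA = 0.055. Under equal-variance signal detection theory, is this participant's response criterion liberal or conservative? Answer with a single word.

z(H) = 0.228, z(FA) = -1.598
c = −½·(z(H) + z(FA)) = 0.685
c > 0 → conservative criterion (biased toward responding “no”).

conservative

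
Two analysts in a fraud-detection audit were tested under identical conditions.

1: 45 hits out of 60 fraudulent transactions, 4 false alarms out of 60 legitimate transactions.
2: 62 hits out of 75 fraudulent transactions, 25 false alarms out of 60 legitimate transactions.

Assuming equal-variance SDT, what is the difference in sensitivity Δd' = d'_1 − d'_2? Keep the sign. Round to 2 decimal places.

Δd' = 1.02

1: z(0.7500) = 0.674, z(0.0667) = -1.501, d' = 2.175
2: z(0.8267) = 0.941, z(0.4167) = -0.210, d' = 1.151
Δd' = d'_1 − d'_2 = 2.175 − 1.151 = 1.024
1 has the higher sensitivity.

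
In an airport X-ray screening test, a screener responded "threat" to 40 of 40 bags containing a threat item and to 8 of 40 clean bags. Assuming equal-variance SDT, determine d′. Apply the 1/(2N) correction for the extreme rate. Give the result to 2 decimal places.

The hit rate is 40/40 = 1, so apply the 1/(2N) correction: H → 1 − 1/(2·40) = 0.98750.
z(H) = z(0.98750) = 2.241
z(FA) = z(0.20000) = -0.842
d' = 2.241 − (-0.842) = 3.083

d′ = 3.08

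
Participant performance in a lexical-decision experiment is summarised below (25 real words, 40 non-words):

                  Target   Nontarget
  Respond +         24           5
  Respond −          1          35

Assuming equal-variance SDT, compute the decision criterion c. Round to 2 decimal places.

H = 24/25 = 0.9600
FA = 5/40 = 0.1250
Φ⁻¹(0.9600) = 1.7507, Φ⁻¹(0.1250) = -1.1503
c = −½·[z(H) + z(FA)] = −0.5 × (1.7507 + (-1.1503)) = -0.3002

c = -0.30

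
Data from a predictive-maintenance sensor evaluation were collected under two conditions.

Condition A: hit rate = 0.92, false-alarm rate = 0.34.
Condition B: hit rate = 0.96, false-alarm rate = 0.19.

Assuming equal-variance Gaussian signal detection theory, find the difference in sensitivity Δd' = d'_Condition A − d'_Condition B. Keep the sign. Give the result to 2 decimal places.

Condition A: z(0.92) = 1.405, z(0.34) = -0.412, d' = 1.817
Condition B: z(0.96) = 1.751, z(0.19) = -0.878, d' = 2.629
Δd' = d'_Condition A − d'_Condition B = 1.817 − 2.629 = -0.812
Condition B has the higher sensitivity.

Δd' = -0.81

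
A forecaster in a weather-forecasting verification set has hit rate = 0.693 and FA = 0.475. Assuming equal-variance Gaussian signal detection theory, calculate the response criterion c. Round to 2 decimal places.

Φ⁻¹(H) = Φ⁻¹(0.693) = 0.5044
Φ⁻¹(FA) = Φ⁻¹(0.475) = -0.0627
c = −½·[z(H) + z(FA)] = −0.5 × (0.5044 + (-0.0627)) = -0.22085

c = -0.22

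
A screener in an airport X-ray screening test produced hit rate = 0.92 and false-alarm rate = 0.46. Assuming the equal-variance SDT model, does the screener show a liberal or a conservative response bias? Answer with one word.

z(H) = 1.405, z(FA) = -0.100
c = −½·(z(H) + z(FA)) = -0.6525
c < 0 → liberal criterion (biased toward responding “yes”).

liberal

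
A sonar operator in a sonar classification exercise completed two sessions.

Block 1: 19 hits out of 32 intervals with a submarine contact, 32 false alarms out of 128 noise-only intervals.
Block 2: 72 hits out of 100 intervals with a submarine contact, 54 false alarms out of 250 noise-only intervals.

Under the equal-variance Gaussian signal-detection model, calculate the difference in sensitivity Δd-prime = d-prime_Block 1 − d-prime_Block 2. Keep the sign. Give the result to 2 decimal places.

Block 1: z(0.5938) = 0.237, z(0.2500) = -0.674, d' = 0.911
Block 2: z(0.7200) = 0.583, z(0.2160) = -0.786, d' = 1.369
Δd' = d'_Block 1 − d'_Block 2 = 0.911 − 1.369 = -0.458
Block 2 has the higher sensitivity.

Δd-prime = -0.46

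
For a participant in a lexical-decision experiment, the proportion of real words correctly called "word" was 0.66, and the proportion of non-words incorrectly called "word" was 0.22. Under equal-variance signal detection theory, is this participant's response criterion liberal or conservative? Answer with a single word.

conservative

z(H) = 0.412, z(FA) = -0.772
c = −½·(z(H) + z(FA)) = 0.180
c > 0 → conservative criterion (biased toward responding “no”).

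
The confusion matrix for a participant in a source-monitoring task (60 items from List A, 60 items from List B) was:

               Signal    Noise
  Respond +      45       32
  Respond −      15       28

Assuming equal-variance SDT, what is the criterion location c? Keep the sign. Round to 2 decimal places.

c = -0.38

H = 45/60 = 0.7500
FA = 32/60 = 0.5333
Φ⁻¹(H) = Φ⁻¹(0.7500) = 0.674
Φ⁻¹(FA) = Φ⁻¹(0.5333) = 0.084
c = −½·[z(H) + z(FA)] = −0.5 × (0.674 + 0.084) = -0.379
c < 0: the participant has a liberal response bias.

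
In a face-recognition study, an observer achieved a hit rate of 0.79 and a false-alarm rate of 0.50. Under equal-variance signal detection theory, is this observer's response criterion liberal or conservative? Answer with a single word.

liberal

z(H) = 0.806, z(FA) = 0.000
c = −½·(z(H) + z(FA)) = -0.403
c < 0 → liberal criterion (biased toward responding “yes”).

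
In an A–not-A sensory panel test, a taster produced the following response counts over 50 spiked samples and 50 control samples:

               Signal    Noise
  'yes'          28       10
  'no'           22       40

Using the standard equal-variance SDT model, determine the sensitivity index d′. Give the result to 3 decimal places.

d′ = 0.993

H = 28/50 = 0.5600
FA = 10/50 = 0.2000
z(H) = z(0.5600) = 0.1510
z(FA) = z(0.2000) = -0.8416
d' = z(H) − z(FA) = 0.1510 − (-0.8416) = 0.9926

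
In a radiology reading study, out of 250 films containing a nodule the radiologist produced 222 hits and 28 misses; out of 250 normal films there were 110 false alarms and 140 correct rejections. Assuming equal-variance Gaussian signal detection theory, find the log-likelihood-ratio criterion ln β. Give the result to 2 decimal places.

H = 222/250 = 0.8880
FA = 110/250 = 0.4400
z(H) = 1.216
z(FA) = -0.151
ln β = −½·[z(H)² − z(FA)²] = −0.5 × (1.479 − 0.023) = -0.728

ln β = -0.73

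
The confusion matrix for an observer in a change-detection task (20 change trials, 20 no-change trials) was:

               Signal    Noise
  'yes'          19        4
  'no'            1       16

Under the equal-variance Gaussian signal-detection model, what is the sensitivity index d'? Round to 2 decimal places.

d' = 2.49

H = 19/20 = 0.9500
FA = 4/20 = 0.2000
Φ⁻¹(H) = Φ⁻¹(0.9500) = 1.645
Φ⁻¹(FA) = Φ⁻¹(0.2000) = -0.842
d' = z(H) − z(FA) = 1.645 − (-0.842) = 2.487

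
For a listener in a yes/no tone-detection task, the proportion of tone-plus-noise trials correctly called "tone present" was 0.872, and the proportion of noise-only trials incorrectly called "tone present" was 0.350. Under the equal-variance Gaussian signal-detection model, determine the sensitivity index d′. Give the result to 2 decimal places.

Φ⁻¹(H) = Φ⁻¹(0.872) = 1.136
Φ⁻¹(FA) = Φ⁻¹(0.350) = -0.385
d' = z(H) − z(FA) = 1.136 − (-0.385) = 1.521

d′ = 1.52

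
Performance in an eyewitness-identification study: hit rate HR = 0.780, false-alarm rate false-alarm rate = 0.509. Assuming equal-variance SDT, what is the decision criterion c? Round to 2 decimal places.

z(H) = 0.7722
z(FA) = 0.0226
c = −½·[z(H) + z(FA)] = −0.5 × (0.7722 + 0.0226) = -0.3974
c < 0: the witness has a liberal response bias.

c = -0.40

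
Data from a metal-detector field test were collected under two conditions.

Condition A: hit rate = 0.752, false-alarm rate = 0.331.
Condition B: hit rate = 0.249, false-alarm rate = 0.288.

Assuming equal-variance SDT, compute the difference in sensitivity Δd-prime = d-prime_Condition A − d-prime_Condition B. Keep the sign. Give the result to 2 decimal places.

Δd-prime = 1.24

Condition A: z(0.752) = 0.681, z(0.331) = -0.437, d' = 1.118
Condition B: z(0.249) = -0.678, z(0.288) = -0.559, d' = -0.119
Δd' = d'_Condition A − d'_Condition B = 1.118 − (-0.119) = 1.237
Condition A has the higher sensitivity.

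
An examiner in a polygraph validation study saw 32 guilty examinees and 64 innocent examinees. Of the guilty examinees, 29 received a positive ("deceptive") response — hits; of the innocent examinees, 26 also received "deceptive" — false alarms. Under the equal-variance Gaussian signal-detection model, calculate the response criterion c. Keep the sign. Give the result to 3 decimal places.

c = -0.540

H = 29/32 = 0.9062
FA = 26/64 = 0.4062
Φ⁻¹(H) = 1.3177
Φ⁻¹(FA) = -0.2373
c = −½·[z(H) + z(FA)] = −0.5 × (1.3177 + (-0.2373)) = -0.5402
c < 0: the examiner has a liberal response bias.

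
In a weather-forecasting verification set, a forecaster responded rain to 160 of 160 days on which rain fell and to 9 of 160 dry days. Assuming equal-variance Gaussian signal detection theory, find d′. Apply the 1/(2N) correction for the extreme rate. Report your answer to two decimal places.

d′ = 4.32

The hit rate is 160/160 = 1, so apply the 1/(2N) correction: H → 1 − 1/(2·160) = 0.99687.
z(H) = z(0.99687) = 2.734
z(FA) = z(0.05625) = -1.587
d' = 2.734 − (-1.587) = 4.321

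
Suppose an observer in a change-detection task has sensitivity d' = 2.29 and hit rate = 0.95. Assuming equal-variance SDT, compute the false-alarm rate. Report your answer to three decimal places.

z(hit rate) = z(0.95) = 1.6449
z(FA) = z(H) − d' = 1.6449 − 2.29 = -0.6451
false-alarm rate = Φ(-0.6451) = 0.2594

false-alarm rate = 0.259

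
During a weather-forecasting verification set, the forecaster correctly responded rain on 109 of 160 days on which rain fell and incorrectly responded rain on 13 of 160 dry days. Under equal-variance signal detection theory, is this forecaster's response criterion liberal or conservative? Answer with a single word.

z(H) = 0.471, z(FA) = -1.397
c = −½·(z(H) + z(FA)) = 0.463
c > 0 → conservative criterion (biased toward responding “no”).

conservative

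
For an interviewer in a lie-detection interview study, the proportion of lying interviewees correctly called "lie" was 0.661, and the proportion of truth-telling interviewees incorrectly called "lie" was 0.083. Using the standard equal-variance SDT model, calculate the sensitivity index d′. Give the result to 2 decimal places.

d′ = 1.80

z(H) = z(0.661) = 0.4152
z(FA) = z(0.083) = -1.3852
d' = z(H) − z(FA) = 0.4152 − (-1.3852) = 1.8004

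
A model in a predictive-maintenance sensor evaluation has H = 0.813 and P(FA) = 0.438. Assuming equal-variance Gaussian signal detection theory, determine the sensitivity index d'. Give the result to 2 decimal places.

d' = 1.05

z(H) = z(0.813) = 0.8890
z(FA) = z(0.438) = -0.1560
d' = z(H) − z(FA) = 0.8890 − (-0.1560) = 1.0450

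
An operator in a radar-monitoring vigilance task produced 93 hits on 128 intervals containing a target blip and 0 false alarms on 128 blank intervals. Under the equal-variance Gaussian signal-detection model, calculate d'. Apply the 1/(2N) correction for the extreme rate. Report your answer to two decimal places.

d' = 3.26

The false-alarm rate is 0/128 = 0, so apply the 1/(2N) correction: FA → 1/(2·128) = 0.00391.
z(H) = z(0.72656) = 0.602
z(FA) = z(0.00391) = -2.660
d' = 0.602 − (-2.660) = 3.262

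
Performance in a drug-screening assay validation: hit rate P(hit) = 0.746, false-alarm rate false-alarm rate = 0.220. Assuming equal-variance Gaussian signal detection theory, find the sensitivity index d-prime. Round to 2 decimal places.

z(H) = 0.662
z(FA) = -0.772
d' = z(H) − z(FA) = 0.662 − (-0.772) = 1.434

d-prime = 1.43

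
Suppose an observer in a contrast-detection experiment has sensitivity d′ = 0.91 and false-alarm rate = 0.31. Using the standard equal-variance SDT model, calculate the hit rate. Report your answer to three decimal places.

hit rate = 0.661

z(false-alarm rate) = z(0.31) = -0.4959
z(H) = z(FA) + d' = -0.4959 + 0.91 = 0.4141
hit rate = Φ(0.4141) = 0.6606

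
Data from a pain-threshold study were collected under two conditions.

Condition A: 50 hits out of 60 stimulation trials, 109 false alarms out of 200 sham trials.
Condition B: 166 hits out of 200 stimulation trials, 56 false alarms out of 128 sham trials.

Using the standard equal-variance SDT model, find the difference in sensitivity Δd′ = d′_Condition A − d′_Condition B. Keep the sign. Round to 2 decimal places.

Condition A: z(0.8333) = 0.967, z(0.5450) = 0.113, d' = 0.854
Condition B: z(0.8300) = 0.954, z(0.4375) = -0.157, d' = 1.111
Δd' = d'_Condition A − d'_Condition B = 0.854 − 1.111 = -0.257
Condition B has the higher sensitivity.

Δd′ = -0.26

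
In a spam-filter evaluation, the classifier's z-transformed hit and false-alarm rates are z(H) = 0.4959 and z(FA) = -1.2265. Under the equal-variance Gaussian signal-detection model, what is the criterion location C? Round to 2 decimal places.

C = 0.37

c = −½·[z(H) + z(FA)] = −½·(0.4959 + (-1.2265)) = 0.3653
c > 0: the classifier has a conservative response bias.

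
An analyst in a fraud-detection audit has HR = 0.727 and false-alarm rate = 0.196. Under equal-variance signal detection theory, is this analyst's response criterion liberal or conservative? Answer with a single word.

conservative

z(H) = 0.604, z(FA) = -0.856
c = −½·(z(H) + z(FA)) = 0.126
c > 0 → conservative criterion (biased toward responding “no”).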